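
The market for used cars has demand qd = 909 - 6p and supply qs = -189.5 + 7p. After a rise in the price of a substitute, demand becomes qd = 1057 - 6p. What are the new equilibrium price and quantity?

Original equilibrium: p* = 84.5, q* = 402.
New equilibrium: 1057 - 6p = -189.5 + 7p, so 1246.5 = 13p and p' = 2493/26; q' = 1057 − 6(2493/26) = 6262/13.

p' = 2493/26, q' = 6262/13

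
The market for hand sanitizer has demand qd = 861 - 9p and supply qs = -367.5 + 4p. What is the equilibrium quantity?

Set qd = qs: 861 - 9p = -367.5 + 4p.
1228.5 = 13p, so p* = 94.5.
q* = 861 − 9(94.5) = 10.5.

q* = 10.5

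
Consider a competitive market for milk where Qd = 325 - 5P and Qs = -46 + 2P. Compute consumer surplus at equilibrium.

Equilibrium: 325 - 5P = -46 + 2P gives P* = 53, Q* = 60.
Demand choke price (Qd = 0): P = 65.
CS = ½(65 − 53)(60) = 360.

Consumer surplus = 360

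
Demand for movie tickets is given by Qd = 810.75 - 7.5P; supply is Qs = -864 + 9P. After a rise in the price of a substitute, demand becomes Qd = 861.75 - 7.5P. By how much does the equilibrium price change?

Original equilibrium: P* = 101.5, Q* = 49.5.
New equilibrium: 861.75 - 7.5P = -864 + 9P, so 1725.75 = 16.5P and P' = 2301/22; Q' = 861.75 − 7.5(2301/22) = 1701/22.
Change in price: 2301/22 − 101.5 = 34/11.

ΔP = 34/11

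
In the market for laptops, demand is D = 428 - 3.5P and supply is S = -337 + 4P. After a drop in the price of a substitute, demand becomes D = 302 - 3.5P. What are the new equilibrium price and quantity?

P' = 85.2, Q' = 3.8

Original equilibrium: P* = 102, Q* = 71.
New equilibrium: 302 - 3.5P = -337 + 4P, so 639 = 7.5P and P' = 85.2; Q' = 302 − 3.5(85.2) = 3.8.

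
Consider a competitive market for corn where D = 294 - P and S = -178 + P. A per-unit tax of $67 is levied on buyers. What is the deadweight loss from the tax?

Deadweight loss = 1122.25

Pre-tax equilibrium: P* = 236, Q* = 58.
Tax on buyers shifts demand to D = 294 − 1(P + 67) = 227 - P.
227 - P = -178 + P gives seller price Ps = 202.5; buyers pay Pb = 202.5 + 67 = 269.5.
New quantity: Q = 294 − 1(269.5) = 24.5.
DWL = ½ × 67 × (58 − 24.5) = 1122.25.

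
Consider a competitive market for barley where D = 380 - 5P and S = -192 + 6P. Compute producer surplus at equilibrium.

Equilibrium: 380 - 5P = -192 + 6P gives P* = 52, Q* = 120.
Supply starts at P = 32 (where S = 0).
PS = ½(52 − 32)(120) = 1200.

Producer surplus = 1200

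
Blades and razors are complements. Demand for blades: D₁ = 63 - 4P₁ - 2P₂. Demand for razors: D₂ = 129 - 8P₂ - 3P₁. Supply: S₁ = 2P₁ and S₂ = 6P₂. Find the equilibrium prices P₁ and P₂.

Market 1: 63 - 4P₁ - 2P₂ = 2P₁ → 6P₁ + 2P₂ = 63.
Market 2: 14P₂ + 3P₁ = 129.
Eliminating P₂: 14×(1) − 2×(2) gives 78P₁ = 624, so P₁ = 8.
Back-substitute into (2): P₂ = (129 − 3×8) / 14 = 7.5.

P₁ = 8, P₂ = 7.5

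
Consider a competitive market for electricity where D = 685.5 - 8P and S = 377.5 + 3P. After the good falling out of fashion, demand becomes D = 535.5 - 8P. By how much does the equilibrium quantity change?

ΔQ = -450/11

Original equilibrium: P* = 28, Q* = 461.5.
New equilibrium: 535.5 - 8P = 377.5 + 3P, so 158 = 11P and P' = 158/11; Q' = 535.5 − 8(158/11) = 9253/22.
Change in quantity: 9253/22 − 461.5 = -450/11.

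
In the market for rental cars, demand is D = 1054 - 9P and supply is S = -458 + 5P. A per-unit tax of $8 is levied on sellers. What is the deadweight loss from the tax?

Pre-tax equilibrium: P* = 108, Q* = 82.
Tax on sellers shifts supply to S = -458 + 5(P − 8) = -498 + 5P.
1054 - 9P = -498 + 5P gives buyer price Pb = 776/7; sellers receive Ps = 776/7 − 8 = 720/7.
New quantity: Q = 1054 − 9(776/7) = 394/7.
DWL = ½ × 8 × (82 − 394/7) = 720/7.

Deadweight loss = 720/7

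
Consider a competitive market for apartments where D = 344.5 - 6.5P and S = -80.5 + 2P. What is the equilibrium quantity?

Set D = S: 344.5 - 6.5P = -80.5 + 2P.
425 = 8.5P, so P* = 50.
Q* = 344.5 − 6.5(50) = 19.5.

Q* = 19.5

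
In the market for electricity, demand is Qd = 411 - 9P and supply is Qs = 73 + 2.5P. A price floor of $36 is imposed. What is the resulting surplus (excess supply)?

Surplus = 76

Equilibrium price would be P* = 676/23, so the floor at 36 binds.
At P = 36: Qd = 87, Qs = 163.
Surplus = 163 − 87 = 76.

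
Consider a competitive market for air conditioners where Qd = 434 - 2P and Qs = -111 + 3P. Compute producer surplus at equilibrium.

Equilibrium: 434 - 2P = -111 + 3P gives P* = 109, Q* = 216.
Supply starts at P = 37 (where Qs = 0).
PS = ½(109 − 37)(216) = 7776.

Producer surplus = 7776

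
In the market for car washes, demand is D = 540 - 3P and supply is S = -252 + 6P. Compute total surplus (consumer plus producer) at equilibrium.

Total surplus = 19044

Equilibrium: 540 - 3P = -252 + 6P gives P* = 88, Q* = 276.
Demand choke price: P = 180; supply starts at P = 42.
CS = ½(180 − 88)(276) = 12696; PS = ½(88 − 42)(276) = 6348.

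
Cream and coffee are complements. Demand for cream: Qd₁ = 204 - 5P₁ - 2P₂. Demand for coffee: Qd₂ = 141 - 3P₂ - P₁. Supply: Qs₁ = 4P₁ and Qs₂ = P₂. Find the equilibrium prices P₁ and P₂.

Market 1: 204 - 5P₁ - 2P₂ = 4P₁ → 9P₁ + 2P₂ = 204.
Market 2: 4P₂ + P₁ = 141.
Eliminating P₂: 4×(1) − 2×(2) gives 34P₁ = 534, so P₁ = 267/17.
Back-substitute into (2): P₂ = (141 − 1×267/17) / 4 = 1065/34.

P₁ = 267/17, P₂ = 1065/34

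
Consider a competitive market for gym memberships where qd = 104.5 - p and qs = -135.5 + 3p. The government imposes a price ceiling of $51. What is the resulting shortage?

Equilibrium price would be p* = 60, so the ceiling at 51 binds.
At p = 51: qd = 104.5 − 1(51) = 53.5, qs = -135.5 + 3(51) = 17.5.
Shortage = 53.5 − 17.5 = 36.

Shortage = 36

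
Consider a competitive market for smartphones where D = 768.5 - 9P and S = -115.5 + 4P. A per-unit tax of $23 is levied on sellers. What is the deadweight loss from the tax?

Deadweight loss = 9522/13

Pre-tax equilibrium: P* = 68, Q* = 156.5.
Tax on sellers shifts supply to S = -115.5 + 4(P − 23) = -207.5 + 4P.
768.5 - 9P = -207.5 + 4P gives buyer price Pb = 976/13; sellers receive Ps = 976/13 − 23 = 677/13.
New quantity: Q = 768.5 − 9(976/13) = 2413/26.
DWL = ½ × 23 × (156.5 − 2413/26) = 9522/13.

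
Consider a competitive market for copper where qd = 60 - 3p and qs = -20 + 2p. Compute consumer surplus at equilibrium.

Equilibrium: 60 - 3p = -20 + 2p gives p* = 16, q* = 12.
Demand choke price (qd = 0): p = 20.
CS = ½(20 − 16)(12) = 24.

Consumer surplus = 24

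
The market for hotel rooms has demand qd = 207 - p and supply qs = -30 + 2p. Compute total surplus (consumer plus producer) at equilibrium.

Equilibrium: 207 - p = -30 + 2p gives p* = 79, q* = 128.
Demand choke price: p = 207; supply starts at p = 15.
CS = ½(207 − 79)(128) = 8192; PS = ½(79 − 15)(128) = 4096.

Total surplus = 12288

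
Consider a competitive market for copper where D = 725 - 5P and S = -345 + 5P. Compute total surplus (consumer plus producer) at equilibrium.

Total surplus = 7220

Equilibrium: 725 - 5P = -345 + 5P gives P* = 107, Q* = 190.
Demand choke price: P = 145; supply starts at P = 69.
CS = ½(145 − 107)(190) = 3610; PS = ½(107 − 69)(190) = 3610.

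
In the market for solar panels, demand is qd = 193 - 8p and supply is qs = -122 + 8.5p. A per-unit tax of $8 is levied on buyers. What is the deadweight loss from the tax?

Deadweight loss = 4352/33

Pre-tax equilibrium: p* = 210/11, q* = 443/11.
Tax on buyers shifts demand to qd = 193 − 8(p + 8) = 129 - 8p.
129 - 8p = -122 + 8.5p gives seller price ps = 502/33; buyers pay pb = 502/33 + 8 = 766/33.
New quantity: q = 193 − 8(766/33) = 241/33.
DWL = ½ × 8 × (443/11 − 241/33) = 4352/33.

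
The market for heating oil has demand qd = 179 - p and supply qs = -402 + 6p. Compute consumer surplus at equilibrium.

Equilibrium: 179 - p = -402 + 6p gives p* = 83, q* = 96.
Demand choke price (qd = 0): p = 179.
CS = ½(179 − 83)(96) = 4608.

Consumer surplus = 4608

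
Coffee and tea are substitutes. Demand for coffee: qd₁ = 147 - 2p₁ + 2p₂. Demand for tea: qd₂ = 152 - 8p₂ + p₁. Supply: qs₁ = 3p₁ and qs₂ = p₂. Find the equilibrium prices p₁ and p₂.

Market 1: 147 - 2p₁ + 2p₂ = 3p₁ → 5p₁ - 2p₂ = 147.
Market 2: 9p₂ - p₁ = 152.
Eliminating p₂: 9×(1) + 2×(2) gives 43p₁ = 1627, so p₁ = 1627/43.
Back-substitute into (2): p₂ = (152 + 1×1627/43) / 9 = 907/43.

p₁ = 1627/43, p₂ = 907/43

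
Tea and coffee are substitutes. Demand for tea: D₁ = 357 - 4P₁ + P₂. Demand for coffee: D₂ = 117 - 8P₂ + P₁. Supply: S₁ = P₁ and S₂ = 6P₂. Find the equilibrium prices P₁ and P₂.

P₁ = 1705/23, P₂ = 314/23

Market 1: 357 - 4P₁ + P₂ = P₁ → 5P₁ - P₂ = 357.
Market 2: 14P₂ - P₁ = 117.
Eliminating P₂: 14×(1) + 1×(2) gives 69P₁ = 5115, so P₁ = 1705/23.
Back-substitute into (2): P₂ = (117 + 1×1705/23) / 14 = 314/23.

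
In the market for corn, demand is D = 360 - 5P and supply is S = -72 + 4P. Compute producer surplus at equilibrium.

Producer surplus = 1800

Equilibrium: 360 - 5P = -72 + 4P gives P* = 48, Q* = 120.
Supply starts at P = 18 (where S = 0).
PS = ½(48 − 18)(120) = 1800.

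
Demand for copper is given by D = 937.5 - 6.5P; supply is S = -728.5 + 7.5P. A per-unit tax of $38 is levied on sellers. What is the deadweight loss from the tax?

Pre-tax equilibrium: P* = 119, Q* = 164.
Tax on sellers shifts supply to S = -728.5 + 7.5(P − 38) = -1013.5 + 7.5P.
937.5 - 6.5P = -1013.5 + 7.5P gives buyer price Pb = 1951/14; sellers receive Ps = 1951/14 − 38 = 1419/14.
New quantity: Q = 937.5 − 6.5(1951/14) = 887/28.
DWL = ½ × 38 × (164 − 887/28) = 70395/28.

Deadweight loss = 70395/28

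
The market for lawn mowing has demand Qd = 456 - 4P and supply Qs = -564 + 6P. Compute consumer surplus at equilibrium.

Equilibrium: 456 - 4P = -564 + 6P gives P* = 102, Q* = 48.
Demand choke price (Qd = 0): P = 114.
CS = ½(114 − 102)(48) = 288.

Consumer surplus = 288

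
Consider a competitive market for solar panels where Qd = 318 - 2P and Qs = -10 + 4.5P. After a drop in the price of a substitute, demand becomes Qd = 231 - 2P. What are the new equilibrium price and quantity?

Original equilibrium: P* = 656/13, Q* = 2822/13.
New equilibrium: 231 - 2P = -10 + 4.5P, so 241 = 6.5P and P' = 482/13; Q' = 231 − 2(482/13) = 2039/13.

P' = 482/13, Q' = 2039/13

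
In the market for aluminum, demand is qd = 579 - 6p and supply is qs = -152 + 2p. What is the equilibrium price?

Set qd = qs: 579 - 6p = -152 + 2p.
731 = 8p, so p* = 91.375.
q* = 579 − 6(91.375) = 30.75.

p* = 91.375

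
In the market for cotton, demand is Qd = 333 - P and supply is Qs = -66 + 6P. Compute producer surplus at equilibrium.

Producer surplus = 6348

Equilibrium: 333 - P = -66 + 6P gives P* = 57, Q* = 276.
Supply starts at P = 11 (where Qs = 0).
PS = ½(57 − 11)(276) = 6348.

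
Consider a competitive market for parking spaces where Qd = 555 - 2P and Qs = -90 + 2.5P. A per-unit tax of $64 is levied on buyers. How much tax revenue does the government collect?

Pre-tax equilibrium: P* = 430/3, Q* = 805/3.
Tax on buyers shifts demand to Qd = 555 − 2(P + 64) = 427 - 2P.
427 - 2P = -90 + 2.5P gives seller price Ps = 1034/9; buyers pay Pb = 1034/9 + 64 = 1610/9.
New quantity: Q = 555 − 2(1610/9) = 1775/9.
Revenue = 64 × 1775/9 = 113600/9.

Tax revenue = 113600/9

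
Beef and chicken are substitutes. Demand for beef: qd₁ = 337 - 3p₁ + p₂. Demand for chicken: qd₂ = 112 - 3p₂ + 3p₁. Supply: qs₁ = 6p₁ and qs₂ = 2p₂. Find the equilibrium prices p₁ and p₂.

p₁ = 599/14, p₂ = 673/14

Market 1: 337 - 3p₁ + p₂ = 6p₁ → 9p₁ - p₂ = 337.
Market 2: 5p₂ - 3p₁ = 112.
Eliminating p₂: 5×(1) + 1×(2) gives 42p₁ = 1797, so p₁ = 599/14.
Back-substitute into (2): p₂ = (112 + 3×599/14) / 5 = 673/14.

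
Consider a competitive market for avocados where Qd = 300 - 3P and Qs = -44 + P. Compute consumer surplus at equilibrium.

Equilibrium: 300 - 3P = -44 + P gives P* = 86, Q* = 42.
Demand choke price (Qd = 0): P = 100.
CS = ½(100 − 86)(42) = 294.

Consumer surplus = 294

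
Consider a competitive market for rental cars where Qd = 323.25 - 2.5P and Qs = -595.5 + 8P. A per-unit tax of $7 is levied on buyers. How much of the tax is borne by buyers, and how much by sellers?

Buyers bear 16/3, sellers bear 5/3

Pre-tax equilibrium: P* = 87.5, Q* = 104.5.
Tax on buyers shifts demand to Qd = 323.25 − 2.5(P + 7) = 305.75 - 2.5P.
305.75 - 2.5P = -595.5 + 8P gives seller price Ps = 515/6; buyers pay Pb = 515/6 + 7 = 557/6.
New quantity: Q = 323.25 − 2.5(557/6) = 547/6.
Buyer burden = 557/6 − 87.5 = 16/3; seller burden = 87.5 − 515/6 = 5/3.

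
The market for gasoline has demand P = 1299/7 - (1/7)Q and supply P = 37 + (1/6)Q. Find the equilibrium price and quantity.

P* = 117, Q* = 480

Set the two price expressions equal: 1299/7 - (1/7)Q = 37 + (1/6)Q.
1040/7 = (13/42)Q, so Q* = 480.
P* = 1299/7 − (1/7)(480) = 117.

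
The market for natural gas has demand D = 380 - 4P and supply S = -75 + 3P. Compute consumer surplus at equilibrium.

Consumer surplus = 1800

Equilibrium: 380 - 4P = -75 + 3P gives P* = 65, Q* = 120.
Demand choke price (D = 0): P = 95.
CS = ½(95 − 65)(120) = 1800.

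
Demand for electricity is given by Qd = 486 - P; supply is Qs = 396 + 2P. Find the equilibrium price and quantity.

P* = 30, Q* = 456

Set Qd = Qs: 486 - P = 396 + 2P.
90 = 3P, so P* = 30.
Q* = 486 − 1(30) = 456.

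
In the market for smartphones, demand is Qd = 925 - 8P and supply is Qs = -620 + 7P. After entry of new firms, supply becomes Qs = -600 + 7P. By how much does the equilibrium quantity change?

Original equilibrium: P* = 103, Q* = 101.
New equilibrium: 925 - 8P = -600 + 7P, so 1525 = 15P and P' = 305/3; Q' = 925 − 8(305/3) = 335/3.
Change in quantity: 335/3 − 101 = 32/3.

ΔQ = 32/3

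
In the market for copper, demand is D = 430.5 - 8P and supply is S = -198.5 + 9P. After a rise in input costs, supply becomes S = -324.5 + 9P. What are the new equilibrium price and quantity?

P' = 755/17, Q' = 2557/34

Original equilibrium: P* = 37, Q* = 134.5.
New equilibrium: 430.5 - 8P = -324.5 + 9P, so 755 = 17P and P' = 755/17; Q' = 430.5 − 8(755/17) = 2557/34.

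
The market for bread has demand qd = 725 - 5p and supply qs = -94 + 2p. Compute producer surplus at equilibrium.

Equilibrium: 725 - 5p = -94 + 2p gives p* = 117, q* = 140.
Supply starts at p = 47 (where qs = 0).
PS = ½(117 − 47)(140) = 4900.

Producer surplus = 4900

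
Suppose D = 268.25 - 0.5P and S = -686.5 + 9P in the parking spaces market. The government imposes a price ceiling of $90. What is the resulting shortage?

Equilibrium price would be P* = 100.5, so the ceiling at 90 binds.
At P = 90: D = 268.25 − 0.5(90) = 223.25, S = -686.5 + 9(90) = 123.5.
Shortage = 223.25 − 123.5 = 99.75.

Shortage = 99.75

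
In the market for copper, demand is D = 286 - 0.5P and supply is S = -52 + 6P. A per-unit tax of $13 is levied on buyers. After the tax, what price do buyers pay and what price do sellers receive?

Buyers pay $64, sellers receive $51

Pre-tax equilibrium: P* = 52, Q* = 260.
Tax on buyers shifts demand to D = 286 − 0.5(P + 13) = 279.5 - 0.5P.
279.5 - 0.5P = -52 + 6P gives seller price Ps = 51; buyers pay Pb = 51 + 13 = 64.
New quantity: Q = 286 − 0.5(64) = 254.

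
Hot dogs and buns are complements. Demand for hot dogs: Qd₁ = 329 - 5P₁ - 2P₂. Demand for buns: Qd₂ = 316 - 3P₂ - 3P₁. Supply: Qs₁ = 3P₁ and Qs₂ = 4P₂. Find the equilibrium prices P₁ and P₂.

P₁ = 33.42, P₂ = 30.82

Market 1: 329 - 5P₁ - 2P₂ = 3P₁ → 8P₁ + 2P₂ = 329.
Market 2: 7P₂ + 3P₁ = 316.
Eliminating P₂: 7×(1) − 2×(2) gives 50P₁ = 1671, so P₁ = 33.42.
Back-substitute into (2): P₂ = (316 − 3×33.42) / 7 = 30.82.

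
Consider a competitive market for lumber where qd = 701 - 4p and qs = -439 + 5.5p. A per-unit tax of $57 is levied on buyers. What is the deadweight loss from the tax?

Deadweight loss = 3762

Pre-tax equilibrium: p* = 120, q* = 221.
Tax on buyers shifts demand to qd = 701 − 4(p + 57) = 473 - 4p.
473 - 4p = -439 + 5.5p gives seller price ps = 96; buyers pay pb = 96 + 57 = 153.
New quantity: q = 701 − 4(153) = 89.
DWL = ½ × 57 × (221 − 89) = 3762.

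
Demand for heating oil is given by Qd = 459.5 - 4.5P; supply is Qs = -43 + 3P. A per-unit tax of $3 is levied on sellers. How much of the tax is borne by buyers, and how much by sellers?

Pre-tax equilibrium: P* = 67, Q* = 158.
Tax on sellers shifts supply to Qs = -43 + 3(P − 3) = -52 + 3P.
459.5 - 4.5P = -52 + 3P gives buyer price Pb = 68.2; sellers receive Ps = 68.2 − 3 = 65.2.
New quantity: Q = 459.5 − 4.5(68.2) = 152.6.
Buyer burden = 68.2 − 67 = 1.2; seller burden = 67 − 65.2 = 1.8.

Buyers bear $1.2, sellers bear $1.8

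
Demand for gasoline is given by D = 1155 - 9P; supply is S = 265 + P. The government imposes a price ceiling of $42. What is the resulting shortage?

Equilibrium price would be P* = 89, so the ceiling at 42 binds.
At P = 42: D = 1155 − 9(42) = 777, S = 265 + 1(42) = 307.
Shortage = 777 − 307 = 470.

Shortage = 470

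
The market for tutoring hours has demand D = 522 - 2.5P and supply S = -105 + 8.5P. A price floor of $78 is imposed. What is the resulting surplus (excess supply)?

Equilibrium price would be P* = 57, so the floor at 78 binds.
At P = 78: D = 327, S = 558.
Surplus = 558 − 327 = 231.

Surplus = 231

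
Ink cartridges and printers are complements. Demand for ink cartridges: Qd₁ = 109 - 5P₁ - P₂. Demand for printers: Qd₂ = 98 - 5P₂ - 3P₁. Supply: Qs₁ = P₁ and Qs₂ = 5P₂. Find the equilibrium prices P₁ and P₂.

P₁ = 992/57, P₂ = 87/19

Market 1: 109 - 5P₁ - P₂ = P₁ → 6P₁ + P₂ = 109.
Market 2: 10P₂ + 3P₁ = 98.
Eliminating P₂: 10×(1) − 1×(2) gives 57P₁ = 992, so P₁ = 992/57.
Back-substitute into (2): P₂ = (98 − 3×992/57) / 10 = 87/19.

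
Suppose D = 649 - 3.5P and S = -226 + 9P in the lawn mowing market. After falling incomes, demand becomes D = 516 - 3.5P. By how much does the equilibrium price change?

ΔP = -10.64

Original equilibrium: P* = 70, Q* = 404.
New equilibrium: 516 - 3.5P = -226 + 9P, so 742 = 12.5P and P' = 59.36; Q' = 516 − 3.5(59.36) = 308.24.
Change in price: 59.36 − 70 = -10.64.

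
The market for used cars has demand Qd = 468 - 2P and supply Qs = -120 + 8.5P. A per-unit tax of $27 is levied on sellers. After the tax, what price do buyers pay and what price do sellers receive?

Pre-tax equilibrium: P* = 56, Q* = 356.
Tax on sellers shifts supply to Qs = -120 + 8.5(P − 27) = -349.5 + 8.5P.
468 - 2P = -349.5 + 8.5P gives buyer price Pb = 545/7; sellers receive Ps = 545/7 − 27 = 356/7.
New quantity: Q = 468 − 2(545/7) = 2186/7.

Buyers pay 545/7, sellers receive 356/7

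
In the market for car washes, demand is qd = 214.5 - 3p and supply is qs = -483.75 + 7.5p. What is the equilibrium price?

Set qd = qs: 214.5 - 3p = -483.75 + 7.5p.
698.25 = 10.5p, so p* = 66.5.
q* = 214.5 − 3(66.5) = 15.

p* = 66.5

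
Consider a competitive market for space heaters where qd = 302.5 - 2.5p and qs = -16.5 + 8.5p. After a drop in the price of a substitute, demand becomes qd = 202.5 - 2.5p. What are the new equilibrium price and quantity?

Original equilibrium: p* = 29, q* = 230.
New equilibrium: 202.5 - 2.5p = -16.5 + 8.5p, so 219 = 11p and p' = 219/11; q' = 202.5 − 2.5(219/11) = 1680/11.

p' = 219/11, q' = 1680/11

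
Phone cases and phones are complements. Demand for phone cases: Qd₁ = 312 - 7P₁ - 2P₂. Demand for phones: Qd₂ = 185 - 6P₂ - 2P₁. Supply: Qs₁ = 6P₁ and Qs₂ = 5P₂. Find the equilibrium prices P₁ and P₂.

Market 1: 312 - 7P₁ - 2P₂ = 6P₁ → 13P₁ + 2P₂ = 312.
Market 2: 11P₂ + 2P₁ = 185.
Eliminating P₂: 11×(1) − 2×(2) gives 139P₁ = 3062, so P₁ = 3062/139.
Back-substitute into (2): P₂ = (185 − 2×3062/139) / 11 = 1781/139.

P₁ = 3062/139, P₂ = 1781/139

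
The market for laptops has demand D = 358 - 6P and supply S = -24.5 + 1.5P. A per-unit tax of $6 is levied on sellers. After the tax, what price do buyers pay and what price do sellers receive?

Pre-tax equilibrium: P* = 51, Q* = 52.
Tax on sellers shifts supply to S = -24.5 + 1.5(P − 6) = -33.5 + 1.5P.
358 - 6P = -33.5 + 1.5P gives buyer price Pb = 52.2; sellers receive Ps = 52.2 − 6 = 46.2.
New quantity: Q = 358 − 6(52.2) = 44.8.

Buyers pay $52.2, sellers receive $46.2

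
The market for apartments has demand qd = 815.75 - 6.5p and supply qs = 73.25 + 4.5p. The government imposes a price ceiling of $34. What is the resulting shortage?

Shortage = 368.5

Equilibrium price would be p* = 67.5, so the ceiling at 34 binds.
At p = 34: qd = 815.75 − 6.5(34) = 594.75, qs = 73.25 + 4.5(34) = 226.25.
Shortage = 594.75 − 226.25 = 368.5.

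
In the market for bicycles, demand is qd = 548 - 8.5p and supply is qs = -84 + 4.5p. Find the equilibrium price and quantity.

Set qd = qs: 548 - 8.5p = -84 + 4.5p.
632 = 13p, so p* = 632/13.
q* = 548 − 8.5(632/13) = 1752/13.

p* = 632/13, q* = 1752/13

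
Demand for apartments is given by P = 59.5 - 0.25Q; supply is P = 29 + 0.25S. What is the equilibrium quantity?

Set the two price expressions equal: 59.5 - 0.25Q = 29 + 0.25Q.
30.5 = 0.5Q, so Q* = 61.
P* = 59.5 − (0.25)(61) = 44.25.

Q* = 61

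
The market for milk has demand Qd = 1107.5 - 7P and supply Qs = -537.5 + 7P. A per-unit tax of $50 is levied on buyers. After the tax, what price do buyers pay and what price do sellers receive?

Buyers pay $142.5, sellers receive $92.5

Pre-tax equilibrium: P* = 117.5, Q* = 285.
Tax on buyers shifts demand to Qd = 1107.5 − 7(P + 50) = 757.5 - 7P.
757.5 - 7P = -537.5 + 7P gives seller price Ps = 92.5; buyers pay Pb = 92.5 + 50 = 142.5.
New quantity: Q = 1107.5 − 7(142.5) = 110.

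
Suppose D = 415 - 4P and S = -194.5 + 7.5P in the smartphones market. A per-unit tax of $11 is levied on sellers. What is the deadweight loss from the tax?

Deadweight loss = 3630/23

Pre-tax equilibrium: P* = 53, Q* = 203.
Tax on sellers shifts supply to S = -194.5 + 7.5(P − 11) = -277 + 7.5P.
415 - 4P = -277 + 7.5P gives buyer price Pb = 1384/23; sellers receive Ps = 1384/23 − 11 = 1131/23.
New quantity: Q = 415 − 4(1384/23) = 4009/23.
DWL = ½ × 11 × (203 − 4009/23) = 3630/23.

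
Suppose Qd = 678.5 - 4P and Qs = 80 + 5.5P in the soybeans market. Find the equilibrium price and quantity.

P* = 63, Q* = 426.5

Set Qd = Qs: 678.5 - 4P = 80 + 5.5P.
598.5 = 9.5P, so P* = 63.
Q* = 678.5 − 4(63) = 426.5.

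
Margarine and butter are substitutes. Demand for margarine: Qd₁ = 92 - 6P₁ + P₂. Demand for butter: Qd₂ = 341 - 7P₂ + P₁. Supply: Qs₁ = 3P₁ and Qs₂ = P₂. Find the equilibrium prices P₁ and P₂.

Market 1: 92 - 6P₁ + P₂ = 3P₁ → 9P₁ - P₂ = 92.
Market 2: 8P₂ - P₁ = 341.
Eliminating P₂: 8×(1) + 1×(2) gives 71P₁ = 1077, so P₁ = 1077/71.
Back-substitute into (2): P₂ = (341 + 1×1077/71) / 8 = 3161/71.

P₁ = 1077/71, P₂ = 3161/71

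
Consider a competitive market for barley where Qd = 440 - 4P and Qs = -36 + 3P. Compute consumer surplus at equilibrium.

Consumer surplus = 3528

Equilibrium: 440 - 4P = -36 + 3P gives P* = 68, Q* = 168.
Demand choke price (Qd = 0): P = 110.
CS = ½(110 − 68)(168) = 3528.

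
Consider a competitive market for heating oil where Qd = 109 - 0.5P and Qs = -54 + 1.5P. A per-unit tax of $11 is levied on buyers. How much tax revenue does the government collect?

Pre-tax equilibrium: P* = 81.5, Q* = 68.25.
Tax on buyers shifts demand to Qd = 109 − 0.5(P + 11) = 103.5 - 0.5P.
103.5 - 0.5P = -54 + 1.5P gives seller price Ps = 78.75; buyers pay Pb = 78.75 + 11 = 89.75.
New quantity: Q = 109 − 0.5(89.75) = 64.125.
Revenue = 11 × 64.125 = 705.375.

Tax revenue = 705.375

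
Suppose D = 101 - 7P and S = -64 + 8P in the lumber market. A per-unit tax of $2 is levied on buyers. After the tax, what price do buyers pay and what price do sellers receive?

Pre-tax equilibrium: P* = 11, Q* = 24.
Tax on buyers shifts demand to D = 101 − 7(P + 2) = 87 - 7P.
87 - 7P = -64 + 8P gives seller price Ps = 151/15; buyers pay Pb = 151/15 + 2 = 181/15.
New quantity: Q = 101 − 7(181/15) = 248/15.

Buyers pay 181/15, sellers receive 151/15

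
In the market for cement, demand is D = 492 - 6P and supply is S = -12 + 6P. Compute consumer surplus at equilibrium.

Consumer surplus = 4800

Equilibrium: 492 - 6P = -12 + 6P gives P* = 42, Q* = 240.
Demand choke price (D = 0): P = 82.
CS = ½(82 − 42)(240) = 4800.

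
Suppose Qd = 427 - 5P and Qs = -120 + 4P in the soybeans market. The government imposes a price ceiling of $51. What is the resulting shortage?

Shortage = 88

Equilibrium price would be P* = 547/9, so the ceiling at 51 binds.
At P = 51: Qd = 427 − 5(51) = 172, Qs = -120 + 4(51) = 84.
Shortage = 172 − 84 = 88.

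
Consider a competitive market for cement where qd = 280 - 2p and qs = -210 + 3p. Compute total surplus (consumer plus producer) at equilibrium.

Total surplus = 2940

Equilibrium: 280 - 2p = -210 + 3p gives p* = 98, q* = 84.
Demand choke price: p = 140; supply starts at p = 70.
CS = ½(140 − 98)(84) = 1764; PS = ½(98 − 70)(84) = 1176.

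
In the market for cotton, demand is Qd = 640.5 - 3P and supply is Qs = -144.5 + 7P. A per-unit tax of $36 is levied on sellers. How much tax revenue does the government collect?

Tax revenue = 11858.4

Pre-tax equilibrium: P* = 78.5, Q* = 405.
Tax on sellers shifts supply to Qs = -144.5 + 7(P − 36) = -396.5 + 7P.
640.5 - 3P = -396.5 + 7P gives buyer price Pb = 103.7; sellers receive Ps = 103.7 − 36 = 67.7.
New quantity: Q = 640.5 − 3(103.7) = 329.4.
Revenue = 36 × 329.4 = 11858.4.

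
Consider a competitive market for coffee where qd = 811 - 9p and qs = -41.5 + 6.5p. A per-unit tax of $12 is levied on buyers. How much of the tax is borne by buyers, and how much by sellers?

Buyers bear 156/31, sellers bear 216/31

Pre-tax equilibrium: p* = 55, q* = 316.
Tax on buyers shifts demand to qd = 811 − 9(p + 12) = 703 - 9p.
703 - 9p = -41.5 + 6.5p gives seller price ps = 1489/31; buyers pay pb = 1489/31 + 12 = 1861/31.
New quantity: q = 811 − 9(1861/31) = 8392/31.
Buyer burden = 1861/31 − 55 = 156/31; seller burden = 55 − 1489/31 = 216/31.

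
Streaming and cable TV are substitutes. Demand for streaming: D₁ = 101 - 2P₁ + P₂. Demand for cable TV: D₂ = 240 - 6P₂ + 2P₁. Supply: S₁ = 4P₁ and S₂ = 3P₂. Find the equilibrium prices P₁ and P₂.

P₁ = 1149/52, P₂ = 821/26

Market 1: 101 - 2P₁ + P₂ = 4P₁ → 6P₁ - P₂ = 101.
Market 2: 9P₂ - 2P₁ = 240.
Eliminating P₂: 9×(1) + 1×(2) gives 52P₁ = 1149, so P₁ = 1149/52.
Back-substitute into (2): P₂ = (240 + 2×1149/52) / 9 = 821/26.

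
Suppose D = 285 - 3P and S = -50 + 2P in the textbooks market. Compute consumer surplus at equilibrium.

Equilibrium: 285 - 3P = -50 + 2P gives P* = 67, Q* = 84.
Demand choke price (D = 0): P = 95.
CS = ½(95 − 67)(84) = 1176.

Consumer surplus = 1176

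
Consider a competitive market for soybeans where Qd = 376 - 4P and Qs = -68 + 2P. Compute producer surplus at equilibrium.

Producer surplus = 1600

Equilibrium: 376 - 4P = -68 + 2P gives P* = 74, Q* = 80.
Supply starts at P = 34 (where Qs = 0).
PS = ½(74 − 34)(80) = 1600.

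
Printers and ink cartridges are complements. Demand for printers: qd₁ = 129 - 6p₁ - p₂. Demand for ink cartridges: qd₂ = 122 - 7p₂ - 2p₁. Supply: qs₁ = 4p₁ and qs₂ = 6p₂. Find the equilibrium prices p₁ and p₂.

Market 1: 129 - 6p₁ - p₂ = 4p₁ → 10p₁ + p₂ = 129.
Market 2: 13p₂ + 2p₁ = 122.
Eliminating p₂: 13×(1) − 1×(2) gives 128p₁ = 1555, so p₁ = 12.1484375.
Back-substitute into (2): p₂ = (122 − 2×12.1484375) / 13 = 7.515625.

p₁ = 12.1484375, p₂ = 7.515625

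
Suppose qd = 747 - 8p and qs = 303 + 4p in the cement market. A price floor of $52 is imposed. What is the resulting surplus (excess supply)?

Surplus = 180

Equilibrium price would be p* = 37, so the floor at 52 binds.
At p = 52: qd = 331, qs = 511.
Surplus = 511 − 331 = 180.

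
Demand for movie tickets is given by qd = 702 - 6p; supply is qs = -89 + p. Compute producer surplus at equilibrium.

Equilibrium: 702 - 6p = -89 + p gives p* = 113, q* = 24.
Supply starts at p = 89 (where qs = 0).
PS = ½(113 − 89)(24) = 288.

Producer surplus = 288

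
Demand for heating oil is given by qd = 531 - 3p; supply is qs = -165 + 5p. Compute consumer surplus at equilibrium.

Consumer surplus = 12150

Equilibrium: 531 - 3p = -165 + 5p gives p* = 87, q* = 270.
Demand choke price (qd = 0): p = 177.
CS = ½(177 − 87)(270) = 12150.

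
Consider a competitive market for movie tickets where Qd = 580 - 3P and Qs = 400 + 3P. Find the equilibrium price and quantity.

Set Qd = Qs: 580 - 3P = 400 + 3P.
180 = 6P, so P* = 30.
Q* = 580 − 3(30) = 490.

P* = 30, Q* = 490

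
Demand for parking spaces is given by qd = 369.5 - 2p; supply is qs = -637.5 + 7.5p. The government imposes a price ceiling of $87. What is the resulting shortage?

Equilibrium price would be p* = 106, so the ceiling at 87 binds.
At p = 87: qd = 369.5 − 2(87) = 195.5, qs = -637.5 + 7.5(87) = 15.
Shortage = 195.5 − 15 = 180.5.

Shortage = 180.5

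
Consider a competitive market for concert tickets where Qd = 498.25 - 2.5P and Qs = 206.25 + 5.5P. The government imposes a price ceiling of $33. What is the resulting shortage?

Equilibrium price would be P* = 36.5, so the ceiling at 33 binds.
At P = 33: Qd = 498.25 − 2.5(33) = 415.75, Qs = 206.25 + 5.5(33) = 387.75.
Shortage = 415.75 − 387.75 = 28.

Shortage = 28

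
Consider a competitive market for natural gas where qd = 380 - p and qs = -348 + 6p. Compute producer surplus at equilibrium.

Equilibrium: 380 - p = -348 + 6p gives p* = 104, q* = 276.
Supply starts at p = 58 (where qs = 0).
PS = ½(104 − 58)(276) = 6348.

Producer surplus = 6348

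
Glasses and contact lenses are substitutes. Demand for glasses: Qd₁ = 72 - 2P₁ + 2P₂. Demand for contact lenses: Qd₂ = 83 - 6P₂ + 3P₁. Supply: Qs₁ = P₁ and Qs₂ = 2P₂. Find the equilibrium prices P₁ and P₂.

Market 1: 72 - 2P₁ + 2P₂ = P₁ → 3P₁ - 2P₂ = 72.
Market 2: 8P₂ - 3P₁ = 83.
Eliminating P₂: 8×(1) + 2×(2) gives 18P₁ = 742, so P₁ = 371/9.
Back-substitute into (2): P₂ = (83 + 3×371/9) / 8 = 155/6.

P₁ = 371/9, P₂ = 155/6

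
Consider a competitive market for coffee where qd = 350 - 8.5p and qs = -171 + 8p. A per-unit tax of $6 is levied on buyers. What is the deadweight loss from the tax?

Deadweight loss = 816/11

Pre-tax equilibrium: p* = 1042/33, q* = 2693/33.
Tax on buyers shifts demand to qd = 350 − 8.5(p + 6) = 299 - 8.5p.
299 - 8.5p = -171 + 8p gives seller price ps = 940/33; buyers pay pb = 940/33 + 6 = 1138/33.
New quantity: q = 350 − 8.5(1138/33) = 1877/33.
DWL = ½ × 6 × (2693/33 − 1877/33) = 816/11.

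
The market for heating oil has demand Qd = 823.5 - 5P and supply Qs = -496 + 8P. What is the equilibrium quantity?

Q* = 316

Set Qd = Qs: 823.5 - 5P = -496 + 8P.
1319.5 = 13P, so P* = 101.5.
Q* = 823.5 − 5(101.5) = 316.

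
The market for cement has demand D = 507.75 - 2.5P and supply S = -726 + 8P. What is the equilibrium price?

Set D = S: 507.75 - 2.5P = -726 + 8P.
1233.75 = 10.5P, so P* = 117.5.
Q* = 507.75 − 2.5(117.5) = 214.

P* = 117.5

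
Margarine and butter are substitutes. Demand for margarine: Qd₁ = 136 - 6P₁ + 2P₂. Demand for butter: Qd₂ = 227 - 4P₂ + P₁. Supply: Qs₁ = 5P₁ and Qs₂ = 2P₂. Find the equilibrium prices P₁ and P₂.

Market 1: 136 - 6P₁ + 2P₂ = 5P₁ → 11P₁ - 2P₂ = 136.
Market 2: 6P₂ - P₁ = 227.
Eliminating P₂: 6×(1) + 2×(2) gives 64P₁ = 1270, so P₁ = 19.84375.
Back-substitute into (2): P₂ = (227 + 1×19.84375) / 6 = 41.140625.

P₁ = 19.84375, P₂ = 41.140625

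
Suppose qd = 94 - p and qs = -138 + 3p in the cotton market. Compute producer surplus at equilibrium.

Producer surplus = 216

Equilibrium: 94 - p = -138 + 3p gives p* = 58, q* = 36.
Supply starts at p = 46 (where qs = 0).
PS = ½(58 − 46)(36) = 216.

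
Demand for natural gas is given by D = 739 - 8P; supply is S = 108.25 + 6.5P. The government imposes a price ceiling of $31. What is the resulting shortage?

Shortage = 181.25

Equilibrium price would be P* = 43.5, so the ceiling at 31 binds.
At P = 31: D = 739 − 8(31) = 491, S = 108.25 + 6.5(31) = 309.75.
Shortage = 491 − 309.75 = 181.25.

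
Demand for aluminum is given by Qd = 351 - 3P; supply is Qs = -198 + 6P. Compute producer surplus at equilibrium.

Equilibrium: 351 - 3P = -198 + 6P gives P* = 61, Q* = 168.
Supply starts at P = 33 (where Qs = 0).
PS = ½(61 − 33)(168) = 2352.

Producer surplus = 2352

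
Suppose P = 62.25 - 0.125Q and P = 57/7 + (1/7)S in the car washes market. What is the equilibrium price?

P* = 37

Set the two price expressions equal: 62.25 - 0.125Q = 57/7 + (1/7)Q.
1515/28 = (15/56)Q, so Q* = 202.
P* = 62.25 − (0.125)(202) = 37.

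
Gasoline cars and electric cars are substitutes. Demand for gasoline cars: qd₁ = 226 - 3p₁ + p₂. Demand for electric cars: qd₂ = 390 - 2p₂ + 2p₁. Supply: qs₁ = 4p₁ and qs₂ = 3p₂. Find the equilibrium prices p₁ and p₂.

Market 1: 226 - 3p₁ + p₂ = 4p₁ → 7p₁ - p₂ = 226.
Market 2: 5p₂ - 2p₁ = 390.
Eliminating p₂: 5×(1) + 1×(2) gives 33p₁ = 1520, so p₁ = 1520/33.
Back-substitute into (2): p₂ = (390 + 2×1520/33) / 5 = 3182/33.

p₁ = 1520/33, p₂ = 3182/33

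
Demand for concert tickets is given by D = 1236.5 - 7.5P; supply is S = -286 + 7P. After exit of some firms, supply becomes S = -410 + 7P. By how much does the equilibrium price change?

ΔP = 248/29

Original equilibrium: P* = 105, Q* = 449.
New equilibrium: 1236.5 - 7.5P = -410 + 7P, so 1646.5 = 14.5P and P' = 3293/29; Q' = 1236.5 − 7.5(3293/29) = 11161/29.
Change in price: 3293/29 − 105 = 248/29.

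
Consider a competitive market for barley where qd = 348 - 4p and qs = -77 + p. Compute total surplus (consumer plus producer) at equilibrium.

Total surplus = 40

Equilibrium: 348 - 4p = -77 + p gives p* = 85, q* = 8.
Demand choke price: p = 87; supply starts at p = 77.
CS = ½(87 − 85)(8) = 8; PS = ½(85 − 77)(8) = 32.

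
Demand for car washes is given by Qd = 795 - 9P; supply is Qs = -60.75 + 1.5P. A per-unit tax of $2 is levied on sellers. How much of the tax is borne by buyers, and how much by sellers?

Pre-tax equilibrium: P* = 81.5, Q* = 61.5.
Tax on sellers shifts supply to Qs = -60.75 + 1.5(P − 2) = -63.75 + 1.5P.
795 - 9P = -63.75 + 1.5P gives buyer price Pb = 1145/14; sellers receive Ps = 1145/14 − 2 = 1117/14.
New quantity: Q = 795 − 9(1145/14) = 825/14.
Buyer burden = 1145/14 − 81.5 = 2/7; seller burden = 81.5 − 1117/14 = 12/7.

Buyers bear 2/7, sellers bear 12/7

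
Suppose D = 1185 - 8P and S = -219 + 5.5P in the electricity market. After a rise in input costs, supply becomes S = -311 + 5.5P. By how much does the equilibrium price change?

ΔP = 184/27

Original equilibrium: P* = 104, Q* = 353.
New equilibrium: 1185 - 8P = -311 + 5.5P, so 1496 = 13.5P and P' = 2992/27; Q' = 1185 − 8(2992/27) = 8059/27.
Change in price: 2992/27 − 104 = 184/27.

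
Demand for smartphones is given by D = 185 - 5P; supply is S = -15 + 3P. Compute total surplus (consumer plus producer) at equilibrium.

Equilibrium: 185 - 5P = -15 + 3P gives P* = 25, Q* = 60.
Demand choke price: P = 37; supply starts at P = 5.
CS = ½(37 − 25)(60) = 360; PS = ½(25 − 5)(60) = 600.

Total surplus = 960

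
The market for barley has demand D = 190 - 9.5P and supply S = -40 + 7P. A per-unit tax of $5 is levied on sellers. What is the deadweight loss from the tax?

Pre-tax equilibrium: P* = 460/33, Q* = 1900/33.
Tax on sellers shifts supply to S = -40 + 7(P − 5) = -75 + 7P.
190 - 9.5P = -75 + 7P gives buyer price Pb = 530/33; sellers receive Ps = 530/33 − 5 = 365/33.
New quantity: Q = 190 − 9.5(530/33) = 1235/33.
DWL = ½ × 5 × (1900/33 − 1235/33) = 3325/66.

Deadweight loss = 3325/66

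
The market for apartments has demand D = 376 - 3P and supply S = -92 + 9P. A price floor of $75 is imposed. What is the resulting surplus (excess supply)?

Equilibrium price would be P* = 39, so the floor at 75 binds.
At P = 75: D = 151, S = 583.
Surplus = 583 − 151 = 432.

Surplus = 432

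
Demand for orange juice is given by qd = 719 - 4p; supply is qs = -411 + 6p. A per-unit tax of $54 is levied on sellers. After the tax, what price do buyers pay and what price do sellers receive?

Buyers pay $145.4, sellers receive $91.4

Pre-tax equilibrium: p* = 113, q* = 267.
Tax on sellers shifts supply to qs = -411 + 6(p − 54) = -735 + 6p.
719 - 4p = -735 + 6p gives buyer price pb = 145.4; sellers receive ps = 145.4 − 54 = 91.4.
New quantity: q = 719 − 4(145.4) = 137.4.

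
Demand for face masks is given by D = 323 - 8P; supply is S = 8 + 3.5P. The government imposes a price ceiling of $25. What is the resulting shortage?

Equilibrium price would be P* = 630/23, so the ceiling at 25 binds.
At P = 25: D = 323 − 8(25) = 123, S = 8 + 3.5(25) = 95.5.
Shortage = 123 − 95.5 = 27.5.

Shortage = 27.5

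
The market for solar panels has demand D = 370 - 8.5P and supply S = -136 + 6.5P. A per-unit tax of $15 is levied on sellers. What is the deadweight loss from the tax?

Deadweight loss = 414.375

Pre-tax equilibrium: P* = 506/15, Q* = 1249/15.
Tax on sellers shifts supply to S = -136 + 6.5(P − 15) = -233.5 + 6.5P.
370 - 8.5P = -233.5 + 6.5P gives buyer price Pb = 1207/30; sellers receive Ps = 1207/30 − 15 = 757/30.
New quantity: Q = 370 − 8.5(1207/30) = 1681/60.
DWL = ½ × 15 × (1249/15 − 1681/60) = 414.375.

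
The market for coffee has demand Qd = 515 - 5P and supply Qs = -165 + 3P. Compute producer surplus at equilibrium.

Equilibrium: 515 - 5P = -165 + 3P gives P* = 85, Q* = 90.
Supply starts at P = 55 (where Qs = 0).
PS = ½(85 − 55)(90) = 1350.

Producer surplus = 1350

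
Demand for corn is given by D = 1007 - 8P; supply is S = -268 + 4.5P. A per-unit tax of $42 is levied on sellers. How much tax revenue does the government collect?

Pre-tax equilibrium: P* = 102, Q* = 191.
Tax on sellers shifts supply to S = -268 + 4.5(P − 42) = -457 + 4.5P.
1007 - 8P = -457 + 4.5P gives buyer price Pb = 117.12; sellers receive Ps = 117.12 − 42 = 75.12.
New quantity: Q = 1007 − 8(117.12) = 70.04.
Revenue = 42 × 70.04 = 2941.68.

Tax revenue = 2941.68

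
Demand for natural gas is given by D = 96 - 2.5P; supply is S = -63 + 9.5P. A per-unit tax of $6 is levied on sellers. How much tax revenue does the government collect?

Tax revenue = 306

Pre-tax equilibrium: P* = 13.25, Q* = 62.875.
Tax on sellers shifts supply to S = -63 + 9.5(P − 6) = -120 + 9.5P.
96 - 2.5P = -120 + 9.5P gives buyer price Pb = 18; sellers receive Ps = 18 − 6 = 12.
New quantity: Q = 96 − 2.5(18) = 51.
Revenue = 6 × 51 = 306.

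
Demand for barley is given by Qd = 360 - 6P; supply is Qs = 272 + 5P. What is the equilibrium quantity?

Q* = 312

Set Qd = Qs: 360 - 6P = 272 + 5P.
88 = 11P, so P* = 8.
Q* = 360 − 6(8) = 312.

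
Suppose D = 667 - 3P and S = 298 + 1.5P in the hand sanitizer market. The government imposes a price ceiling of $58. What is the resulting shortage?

Equilibrium price would be P* = 82, so the ceiling at 58 binds.
At P = 58: D = 667 − 3(58) = 493, S = 298 + 1.5(58) = 385.
Shortage = 493 − 385 = 108.

Shortage = 108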